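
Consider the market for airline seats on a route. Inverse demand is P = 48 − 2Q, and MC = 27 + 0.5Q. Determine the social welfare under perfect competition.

Under competition P = MC: 48 − 2Q = 27 + 0.5Q ⇒ Q = 8.4, P = 31.2.
CS = ½·(48 − 31.2)·8.4 = 70.56; PS = (31.2·8.4 − 27·8.4 − ½·0.5·8.4²) = 17.64; TS = 88.2.

TS = 88.2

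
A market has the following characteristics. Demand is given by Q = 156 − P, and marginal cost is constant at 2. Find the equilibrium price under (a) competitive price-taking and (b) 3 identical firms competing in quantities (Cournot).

Inverting demand: P = 156 − Q.
Under competition P = MC = 2, so Q = (156 − 2)/1 = 154.
In a 3-firm Cournot equilibrium, symmetry and the first-order condition give q = (156 − 2)/(4) = 38.5. So Q = 115.5 and P = 40.5.

Competition: P = 2; Cournot: P = 40.5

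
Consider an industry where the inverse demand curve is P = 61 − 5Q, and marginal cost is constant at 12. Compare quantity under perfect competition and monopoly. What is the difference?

Quantity falls by 4.9

Under competition P = MC = 12, so Q = (61 − 12)/5 = 9.8.
The monopolist equates marginal revenue to marginal cost: 61 − 10Q = 12, so Q = 4.9. From demand, P = 36.5.
Change in quantity: 4.9 − 9.8 = −4.9.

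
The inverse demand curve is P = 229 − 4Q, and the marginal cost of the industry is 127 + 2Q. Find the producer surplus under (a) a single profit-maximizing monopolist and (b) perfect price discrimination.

The monopolist equates marginal revenue to marginal cost: 229 − 8Q = 127 + 2Q, so Q = 10.2. From demand, P = 188.2.
PS = P·Q − VC(Q) = 188.2·10.2 − (127·10.2 + ½·2·10.2²) = 520.2.
With perfect price discrimination, output is the efficient level Q = 17 (where demand meets MC), but every buyer pays their willingness to pay: CS = 0 and PS = total surplus.
PS = ½·(229 − 127)·17 = 867.

Monopoly: PS = 520.2; Perfect PD: PS = 867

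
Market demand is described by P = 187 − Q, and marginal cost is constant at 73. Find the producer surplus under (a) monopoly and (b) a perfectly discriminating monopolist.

Monopoly: PS = 3249; Perfect PD: PS = 6498

The monopolist equates marginal revenue to marginal cost: 187 − 2Q = 73, so Q = 57. From demand, P = 130.
PS = (130 − 73)·57 = 3249.
A perfectly discriminating monopolist sells every unit with P(Q) ≥ MC(Q), so output equals the competitive quantity Q = 114. Each buyer pays their reservation price, so CS = 0 and the firm captures all surplus.
PS = ½·(187 − 73)·114 = 6498.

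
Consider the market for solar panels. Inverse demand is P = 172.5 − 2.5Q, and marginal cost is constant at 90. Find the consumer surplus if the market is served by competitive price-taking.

Competitive firms price at marginal cost: P = 90, giving Q = 33.
CS = ½·(172.5 − 90)·33 = 1361.25.

CS = 1361.25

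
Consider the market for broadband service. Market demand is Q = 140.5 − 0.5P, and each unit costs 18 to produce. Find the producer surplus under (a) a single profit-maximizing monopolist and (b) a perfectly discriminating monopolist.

Inverting demand: P = 281 − 2Q.
A monopolist chooses Q where MR = MC. MR = 281 − 4Q; setting this equal to 18 gives Q = 65.75 and P = 149.5.
PS = (149.5 − 18)·65.75 = 8646.125.
With perfect price discrimination, output is the efficient level Q = 131.5 (where demand meets MC), but every buyer pays their willingness to pay: CS = 0 and PS = total surplus.
PS = ½·(281 − 18)·131.5 = 17292.25.

Monopoly: PS = 8646.125; Perfect PD: PS = 17292.25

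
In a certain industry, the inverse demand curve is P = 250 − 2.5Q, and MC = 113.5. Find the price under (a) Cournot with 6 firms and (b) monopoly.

Cournot: P = 133; Monopoly: P = 181.75

With 6 symmetric Cournot firms, each firm's FOC gives 250 − 17.5q = 113.5, so q = 7.8, Q = 6·7.8 = 46.8, and P = 133.
The monopolist equates marginal revenue to marginal cost: 250 − 5Q = 113.5, so Q = 27.3. From demand, P = 181.75.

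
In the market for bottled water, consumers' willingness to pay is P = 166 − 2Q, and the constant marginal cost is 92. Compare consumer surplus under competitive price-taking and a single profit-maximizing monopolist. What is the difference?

Consumer surplus falls by 1026.75

Competitive firms price at marginal cost: P = 92, giving Q = 37.
CS = ½·(166 − 92)·37 = 1369.
A monopolist chooses Q where MR = MC. MR = 166 − 4Q; setting this equal to 92 gives Q = 18.5 and P = 129.
CS = ½·(166 − 129)·18.5 = 342.25.
Change in consumer surplus: 342.25 − 1369 = −1026.75.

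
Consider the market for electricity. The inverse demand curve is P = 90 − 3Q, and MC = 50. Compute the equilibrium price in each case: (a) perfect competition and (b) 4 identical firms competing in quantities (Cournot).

Under competition P = MC = 50, so Q = (90 − 50)/3 = 40/3.
In a 4-firm Cournot equilibrium, symmetry and the first-order condition give q = (90 − 50)/(15) = 8/3. So Q = 32/3 and P = 58.

Competition: P = 50; Cournot: P = 58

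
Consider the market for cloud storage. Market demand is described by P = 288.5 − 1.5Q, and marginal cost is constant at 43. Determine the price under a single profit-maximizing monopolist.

The monopolist equates marginal revenue to marginal cost: 288.5 − 3Q = 43, so Q = 491/6. From demand, P = 165.75.

P = 165.75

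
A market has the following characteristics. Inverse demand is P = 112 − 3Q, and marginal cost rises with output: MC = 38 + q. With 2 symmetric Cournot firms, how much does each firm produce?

With 2 symmetric Cournot firms, each firm's FOC gives 112 − 9q = 38 + q, so q = 7.4, Q = 2·7.4 = 14.8, and P = 67.6.

q_i = 7.4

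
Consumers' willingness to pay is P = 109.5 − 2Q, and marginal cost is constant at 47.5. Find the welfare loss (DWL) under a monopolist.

Under competition P = MC = 47.5, so Q = (109.5 − 47.5)/2 = 31.
The monopolist equates marginal revenue to marginal cost: 109.5 − 4Q = 47.5, so Q = 15.5. From demand, P = 78.5.
DWL is the triangle between Q = 15.5 and Q = 31: ½·(31 − 15.5)·(78.5 − 47.5) = 240.25.

DWL = 240.25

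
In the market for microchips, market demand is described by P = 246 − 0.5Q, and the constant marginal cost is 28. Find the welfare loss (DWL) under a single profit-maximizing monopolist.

DWL = 11881

Perfect competition: P = MC = 28, so 246 − 0.5Q = 28 and Q = 436.
The monopolist equates marginal revenue to marginal cost: 246 − Q = 28, so Q = 218. From demand, P = 137.
DWL is the triangle between Q = 218 and Q = 436: ½·(436 − 218)·(137 − 28) = 11881.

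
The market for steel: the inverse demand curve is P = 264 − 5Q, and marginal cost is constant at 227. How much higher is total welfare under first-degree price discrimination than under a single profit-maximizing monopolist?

TS rises by 34.225

Monopoly sets MR = MC: 264 − 10Q = 227 ⇒ Q = 3.7, P = 264 − 5·3.7 = 245.5.
CS = ½·(264 − 245.5)·3.7 = 34.225; PS = (245.5 − 227)·3.7 = 68.45; TS = 102.675.
Under first-degree price discrimination the firm charges each unit its demand price and produces up to where P = MC, i.e. Q = 7.4. Consumer surplus is zero; producer surplus equals total surplus.
TS = 136.9 (equal to competitive TS).
Change in total welfare: 136.9 − 102.675 = 34.225.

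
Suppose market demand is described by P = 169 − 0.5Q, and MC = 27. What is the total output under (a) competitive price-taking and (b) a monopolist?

Under competition P = MC = 27, so Q = (169 − 27)/0.5 = 284.
Monopoly sets MR = MC: 169 − Q = 27 ⇒ Q = 142, P = 169 − 0.5·142 = 98.

Competition: Q = 284; Monopoly: Q = 142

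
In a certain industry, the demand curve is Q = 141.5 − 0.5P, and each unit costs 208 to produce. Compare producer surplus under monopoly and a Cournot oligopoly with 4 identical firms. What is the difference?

Producer surplus falls by 253.125

Inverting demand: P = 283 − 2Q.
A monopolist chooses Q where MR = MC. MR = 283 − 4Q; setting this equal to 208 gives Q = 18.75 and P = 245.5.
PS = (245.5 − 208)·18.75 = 703.125.
Cournot with 4 identical firms: the symmetric best-response condition is 283 − 10q = 208. Each firm produces q = 7.5, total output Q = 30, price P = 223.
PS = (223 − 208)·30 = 450.
Change in producer surplus: 450 − 703.125 = −253.125.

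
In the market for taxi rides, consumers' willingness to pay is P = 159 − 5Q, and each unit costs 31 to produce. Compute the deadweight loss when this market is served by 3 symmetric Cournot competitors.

DWL = 102.4

Perfect competition: P = MC = 31, so 159 − 5Q = 31 and Q = 25.6.
In a 3-firm Cournot equilibrium, symmetry and the first-order condition give q = (159 − 31)/(20) = 6.4. So Q = 19.2 and P = 63.
DWL is the triangle between Q = 19.2 and Q = 25.6: ½·(25.6 − 19.2)·(63 − 31) = 102.4.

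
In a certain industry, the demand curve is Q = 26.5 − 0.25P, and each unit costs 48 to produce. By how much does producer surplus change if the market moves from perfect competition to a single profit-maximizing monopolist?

Inverting demand: P = 106 − 4Q.
Perfect competition: P = MC = 48, so 106 − 4Q = 48 and Q = 14.5.
PS = (48 − 48)·14.5 = 0.
The monopolist equates marginal revenue to marginal cost: 106 − 8Q = 48, so Q = 7.25. From demand, P = 77.
PS = (77 − 48)·7.25 = 210.25.
Change in producer surplus: 210.25 − 0 = 210.25.

Producer surplus rises by 210.25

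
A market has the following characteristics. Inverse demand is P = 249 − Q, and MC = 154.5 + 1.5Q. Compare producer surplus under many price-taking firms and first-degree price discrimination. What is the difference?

PS rises by 714.42

Competitive equilibrium sets price equal to marginal cost: 249 − Q = 154.5 + 1.5Q, so Q = 37.8 and P = 211.2.
PS = P·Q − VC(Q) = 211.2·37.8 − (154.5·37.8 + ½·1.5·37.8²) = 1071.63.
Under first-degree price discrimination the firm charges each unit its demand price and produces up to where P = MC, i.e. Q = 37.8. Consumer surplus is zero; producer surplus equals total surplus.
PS = ½·(249 − 154.5)·37.8 = 1786.05.
Change in producer surplus: 1786.05 − 1071.63 = 714.42.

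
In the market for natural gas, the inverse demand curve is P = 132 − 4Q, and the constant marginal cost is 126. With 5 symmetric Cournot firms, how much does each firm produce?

Cournot with 5 identical firms: the symmetric best-response condition is 132 − 24q = 126. Each firm produces q = 0.25, total output Q = 1.25, price P = 127.

q_i = 0.25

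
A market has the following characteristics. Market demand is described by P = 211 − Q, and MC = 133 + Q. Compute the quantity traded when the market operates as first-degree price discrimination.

A perfectly discriminating monopolist sells every unit with P(Q) ≥ MC(Q), so output equals the competitive quantity Q = 39. Each buyer pays their reservation price, so CS = 0 and the firm captures all surplus.

Q = 39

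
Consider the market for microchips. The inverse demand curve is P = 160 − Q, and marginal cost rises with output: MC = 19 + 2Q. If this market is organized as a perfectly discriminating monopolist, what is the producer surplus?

PS = 3313.5

With perfect price discrimination, output is the efficient level Q = 47 (where demand meets MC), but every buyer pays their willingness to pay: CS = 0 and PS = total surplus.
PS = ½·(160 − 19)·47 = 3313.5.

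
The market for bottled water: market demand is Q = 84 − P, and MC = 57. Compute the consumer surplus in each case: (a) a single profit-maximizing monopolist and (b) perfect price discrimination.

Monopoly: CS = 91.125; Perfect PD: CS = 0

Inverting demand: P = 84 − Q.
A monopolist chooses Q where MR = MC. MR = 84 − 2Q; setting this equal to 57 gives Q = 13.5 and P = 70.5.
CS = ½·(84 − 70.5)·13.5 = 91.125.
Under first-degree price discrimination the firm charges each unit its demand price and produces up to where P = MC, i.e. Q = 27. Consumer surplus is zero; producer surplus equals total surplus.
CS = 0.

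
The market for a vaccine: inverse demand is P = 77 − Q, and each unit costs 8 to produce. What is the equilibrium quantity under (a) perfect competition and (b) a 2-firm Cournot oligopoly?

Perfect competition: P = MC = 8, so 77 − Q = 8 and Q = 69.
With 2 symmetric Cournot firms, each firm's FOC gives 77 − 3q = 8, so q = 23, Q = 2·23 = 46, and P = 31.

Competition: Q = 69; Cournot: Q = 46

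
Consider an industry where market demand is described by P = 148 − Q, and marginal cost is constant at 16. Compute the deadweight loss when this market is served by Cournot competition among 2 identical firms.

Under competition P = MC = 16, so Q = (148 − 16)/1 = 132.
Cournot with 2 identical firms: the symmetric best-response condition is 148 − 3q = 16. Each firm produces q = 44, total output Q = 88, price P = 60.
DWL is the triangle between Q = 88 and Q = 132: ½·(132 − 88)·(60 − 16) = 968.

DWL = 968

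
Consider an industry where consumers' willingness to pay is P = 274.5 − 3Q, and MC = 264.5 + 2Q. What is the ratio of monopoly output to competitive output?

Q_m/Q_c = 0.625

A monopolist chooses Q where MR = MC. MR = 274.5 − 6Q; setting this equal to 264.5 + 2Q gives Q = 1.25 and P = 270.75.
Competitive equilibrium sets price equal to marginal cost: 274.5 − 3Q = 264.5 + 2Q, so Q = 2 and P = 268.5.
Ratio Q_m/Q_c = 1.25/2 = 0.625.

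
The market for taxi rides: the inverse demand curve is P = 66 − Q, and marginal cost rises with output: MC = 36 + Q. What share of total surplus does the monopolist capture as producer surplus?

A monopolist chooses Q where MR = MC. MR = 66 − 2Q; setting this equal to 36 + Q gives Q = 10 and P = 56.
CS = ½·(66 − 56)·10 = 50.
PS = P·Q − VC(Q) = 56·10 − (36·10 + ½·1·10²) = 150.
Share captured = PS/TS = 150/200 = 0.75.

PS/TS = 0.75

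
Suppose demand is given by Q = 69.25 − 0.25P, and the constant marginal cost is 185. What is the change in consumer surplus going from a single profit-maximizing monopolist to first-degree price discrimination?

CS falls by 264.5

Inverting demand: P = 277 − 4Q.
The monopolist equates marginal revenue to marginal cost: 277 − 8Q = 185, so Q = 11.5. From demand, P = 231.
CS = ½·(277 − 231)·11.5 = 264.5.
A perfectly discriminating monopolist sells every unit with P(Q) ≥ MC(Q), so output equals the competitive quantity Q = 23. Each buyer pays their reservation price, so CS = 0 and the firm captures all surplus.
CS = 0.
Change in consumer surplus: 0 − 264.5 = −264.5.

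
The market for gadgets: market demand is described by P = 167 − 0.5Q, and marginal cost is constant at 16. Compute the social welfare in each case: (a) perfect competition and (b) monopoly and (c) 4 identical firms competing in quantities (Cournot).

Competition: TS = 22801; Monopoly: TS = 17100.75; Cournot: TS = 21888.96

Competitive firms price at marginal cost: P = 16, giving Q = 302.
CS = ½·(167 − 16)·302 = 22801; PS = (16 − 16)·302 = 0; TS = 22801.
Monopoly sets MR = MC: 167 − Q = 16 ⇒ Q = 151, P = 167 − 0.5·151 = 91.5.
CS = ½·(167 − 91.5)·151 = 5700.25; PS = (91.5 − 16)·151 = 11400.5; TS = 17100.75.
With 4 symmetric Cournot firms, each firm's FOC gives 167 − 2.5q = 16, so q = 60.4, Q = 4·60.4 = 241.6, and P = 46.2.
CS = ½·(167 − 46.2)·241.6 = 14592.64; PS = (46.2 − 16)·241.6 = 7296.32; TS = 21888.96.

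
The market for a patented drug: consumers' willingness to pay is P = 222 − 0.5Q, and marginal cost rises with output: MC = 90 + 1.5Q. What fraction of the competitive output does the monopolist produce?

Q_m/Q_c = 0.8

A monopolist chooses Q where MR = MC. MR = 222 − Q; setting this equal to 90 + 1.5Q gives Q = 52.8 and P = 195.6.
Competitive equilibrium sets price equal to marginal cost: 222 − 0.5Q = 90 + 1.5Q, so Q = 66 and P = 189.
Ratio Q_m/Q_c = 52.8/66 = 0.8.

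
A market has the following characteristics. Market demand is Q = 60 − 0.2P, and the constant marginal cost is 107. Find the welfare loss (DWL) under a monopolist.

DWL = 931.225

Inverting demand: P = 300 − 5Q.
Perfect competition: P = MC = 107, so 300 − 5Q = 107 and Q = 38.6.
A monopolist chooses Q where MR = MC. MR = 300 − 10Q; setting this equal to 107 gives Q = 19.3 and P = 203.5.
DWL is the triangle between Q = 19.3 and Q = 38.6: ½·(38.6 − 19.3)·(203.5 − 107) = 931.225.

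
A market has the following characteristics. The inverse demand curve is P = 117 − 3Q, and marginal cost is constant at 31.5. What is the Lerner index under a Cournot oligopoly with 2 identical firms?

In a 2-firm Cournot equilibrium, symmetry and the first-order condition give q = (117 − 31.5)/(9) = 9.5. So Q = 19 and P = 60.
Lerner index = (P − MC)/P = (60 − 31.5)/60 = 0.475.

Lerner index = 0.475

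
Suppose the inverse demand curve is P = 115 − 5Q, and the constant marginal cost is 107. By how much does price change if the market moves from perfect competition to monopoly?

Under competition P = MC = 107, so Q = (115 − 107)/5 = 1.6.
A monopolist chooses Q where MR = MC. MR = 115 − 10Q; setting this equal to 107 gives Q = 0.8 and P = 111.
Change in price: 111 − 107 = 4.

Price rises by 4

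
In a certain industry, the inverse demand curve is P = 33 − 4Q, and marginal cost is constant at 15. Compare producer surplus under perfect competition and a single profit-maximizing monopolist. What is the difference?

Competitive firms price at marginal cost: P = 15, giving Q = 4.5.
PS = (15 − 15)·4.5 = 0.
The monopolist equates marginal revenue to marginal cost: 33 − 8Q = 15, so Q = 2.25. From demand, P = 24.
PS = (24 − 15)·2.25 = 20.25.
Change in producer surplus: 20.25 − 0 = 20.25.

PS rises by 20.25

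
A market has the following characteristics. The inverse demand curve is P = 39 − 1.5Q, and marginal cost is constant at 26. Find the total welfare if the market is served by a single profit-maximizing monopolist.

A monopolist chooses Q where MR = MC. MR = 39 − 3Q; setting this equal to 26 gives Q = 13/3 and P = 32.5.
CS = ½·(39 − 32.5)·13/3 = 169/12; PS = (32.5 − 26)·13/3 = 169/6; TS = 42.25.

TS = 42.25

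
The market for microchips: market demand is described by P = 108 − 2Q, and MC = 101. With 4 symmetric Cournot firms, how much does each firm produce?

With 4 symmetric Cournot firms, each firm's FOC gives 108 − 10q = 101, so q = 0.7, Q = 4·0.7 = 2.8, and P = 102.4.

q_i = 0.7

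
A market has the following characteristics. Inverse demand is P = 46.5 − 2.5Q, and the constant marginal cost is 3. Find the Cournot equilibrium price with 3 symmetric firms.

Cournot with 3 identical firms: the symmetric best-response condition is 46.5 − 10q = 3. Each firm produces q = 4.35, total output Q = 13.05, price P = 13.875.

P = 13.875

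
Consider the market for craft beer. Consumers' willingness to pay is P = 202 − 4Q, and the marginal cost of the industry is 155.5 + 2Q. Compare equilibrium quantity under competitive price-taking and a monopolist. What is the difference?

Competitive equilibrium sets price equal to marginal cost: 202 − 4Q = 155.5 + 2Q, so Q = 7.75 and P = 171.
A monopolist chooses Q where MR = MC. MR = 202 − 8Q; setting this equal to 155.5 + 2Q gives Q = 4.65 and P = 183.4.
Change in equilibrium quantity: 4.65 − 7.75 = −3.1.

Equilibrium quantity falls by 3.1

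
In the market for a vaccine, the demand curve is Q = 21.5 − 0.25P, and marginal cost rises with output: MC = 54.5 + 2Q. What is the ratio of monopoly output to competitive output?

Q_m/Q_c = 0.6

Inverting demand: P = 86 − 4Q.
A monopolist chooses Q where MR = MC. MR = 86 − 8Q; setting this equal to 54.5 + 2Q gives Q = 3.15 and P = 73.4.
Under competition P = MC: 86 − 4Q = 54.5 + 2Q ⇒ Q = 5.25, P = 65.
Ratio Q_m/Q_c = 3.15/5.25 = 0.6.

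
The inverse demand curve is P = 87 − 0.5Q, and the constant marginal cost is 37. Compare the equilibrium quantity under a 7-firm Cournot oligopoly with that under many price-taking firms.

Cournot: Q = 87.5; Competition: Q = 100

In a 7-firm Cournot equilibrium, symmetry and the first-order condition give q = (87 − 37)/(4) = 12.5. So Q = 87.5 and P = 43.25.
Under competition P = MC = 37, so Q = (87 − 37)/0.5 = 100.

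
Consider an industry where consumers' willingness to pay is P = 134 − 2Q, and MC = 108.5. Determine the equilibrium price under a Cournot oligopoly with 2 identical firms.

P = 117

Cournot with 2 identical firms: the symmetric best-response condition is 134 − 6q = 108.5. Each firm produces q = 4.25, total output Q = 8.5, price P = 117.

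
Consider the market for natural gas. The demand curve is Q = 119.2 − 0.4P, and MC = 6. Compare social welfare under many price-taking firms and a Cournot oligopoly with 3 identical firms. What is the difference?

TS falls by 1065.8

Inverting demand: P = 298 − 2.5Q.
Competitive firms price at marginal cost: P = 6, giving Q = 116.8.
CS = ½·(298 − 6)·116.8 = 17052.8; PS = (6 − 6)·116.8 = 0; TS = 17052.8.
In a 3-firm Cournot equilibrium, symmetry and the first-order condition give q = (298 − 6)/(10) = 29.2. So Q = 87.6 and P = 79.
CS = ½·(298 − 79)·87.6 = 9592.2; PS = (79 − 6)·87.6 = 6394.8; TS = 15987.
Change in social welfare: 15987 − 17052.8 = −1065.8.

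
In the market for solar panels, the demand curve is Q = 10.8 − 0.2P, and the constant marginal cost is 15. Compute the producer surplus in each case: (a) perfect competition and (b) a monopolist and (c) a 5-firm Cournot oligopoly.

Competition: PS = 0; Monopoly: PS = 76.05; Cournot: PS = 42.25

Inverting demand: P = 54 − 5Q.
Perfect competition: P = MC = 15, so 54 − 5Q = 15 and Q = 7.8.
PS = (15 − 15)·7.8 = 0.
Monopoly sets MR = MC: 54 − 10Q = 15 ⇒ Q = 3.9, P = 54 − 5·3.9 = 34.5.
PS = (34.5 − 15)·3.9 = 76.05.
With 5 symmetric Cournot firms, each firm's FOC gives 54 − 30q = 15, so q = 1.3, Q = 5·1.3 = 6.5, and P = 21.5.
PS = (21.5 − 15)·6.5 = 42.25.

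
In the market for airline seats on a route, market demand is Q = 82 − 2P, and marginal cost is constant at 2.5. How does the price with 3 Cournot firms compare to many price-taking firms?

Cournot: P = 12.125; Competition: P = 2.5

Inverting demand: P = 41 − 0.5Q.
Cournot with 3 identical firms: the symmetric best-response condition is 41 − 2q = 2.5. Each firm produces q = 19.25, total output Q = 57.75, price P = 12.125.
Competitive firms price at marginal cost: P = 2.5, giving Q = 77.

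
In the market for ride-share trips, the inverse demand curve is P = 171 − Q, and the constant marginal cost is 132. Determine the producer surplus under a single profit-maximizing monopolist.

PS = 380.25

A monopolist chooses Q where MR = MC. MR = 171 − 2Q; setting this equal to 132 gives Q = 19.5 and P = 151.5.
PS = (151.5 − 132)·19.5 = 380.25.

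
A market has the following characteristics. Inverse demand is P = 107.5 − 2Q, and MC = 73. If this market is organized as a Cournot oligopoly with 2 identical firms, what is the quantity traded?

Q = 11.5

In a 2-firm Cournot equilibrium, symmetry and the first-order condition give q = (107.5 − 73)/(6) = 5.75. So Q = 11.5 and P = 84.5.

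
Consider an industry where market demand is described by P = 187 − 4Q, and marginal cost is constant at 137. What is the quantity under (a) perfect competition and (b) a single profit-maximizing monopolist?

Under competition P = MC = 137, so Q = (187 − 137)/4 = 12.5.
The monopolist equates marginal revenue to marginal cost: 187 − 8Q = 137, so Q = 6.25. From demand, P = 162.

Competition: Q = 12.5; Monopoly: Q = 6.25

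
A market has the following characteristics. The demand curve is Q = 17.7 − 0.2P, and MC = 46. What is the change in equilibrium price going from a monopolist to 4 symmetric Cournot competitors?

Equilibrium price falls by 12.75

Inverting demand: P = 88.5 − 5Q.
A monopolist chooses Q where MR = MC. MR = 88.5 − 10Q; setting this equal to 46 gives Q = 4.25 and P = 67.25.
In a 4-firm Cournot equilibrium, symmetry and the first-order condition give q = (88.5 − 46)/(25) = 1.7. So Q = 6.8 and P = 54.5.
Change in equilibrium price: 54.5 − 67.25 = −12.75.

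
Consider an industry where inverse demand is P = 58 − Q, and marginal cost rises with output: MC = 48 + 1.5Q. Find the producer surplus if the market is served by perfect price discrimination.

PS = 20

Under first-degree price discrimination the firm charges each unit its demand price and produces up to where P = MC, i.e. Q = 4. Consumer surplus is zero; producer surplus equals total surplus.
PS = ½·(58 − 48)·4 = 20.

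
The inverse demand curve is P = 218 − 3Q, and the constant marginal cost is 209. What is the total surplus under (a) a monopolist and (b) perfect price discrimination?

A monopolist chooses Q where MR = MC. MR = 218 − 6Q; setting this equal to 209 gives Q = 1.5 and P = 213.5.
CS = ½·(218 − 213.5)·1.5 = 3.375; PS = (213.5 − 209)·1.5 = 6.75; TS = 10.125.
A perfectly discriminating monopolist sells every unit with P(Q) ≥ MC(Q), so output equals the competitive quantity Q = 3. Each buyer pays their reservation price, so CS = 0 and the firm captures all surplus.
TS = 13.5 (equal to competitive TS).

Monopoly: TS = 10.125; Perfect PD: TS = 13.5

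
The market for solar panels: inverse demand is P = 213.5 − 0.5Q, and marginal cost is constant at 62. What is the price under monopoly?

P = 137.75

A monopolist chooses Q where MR = MC. MR = 213.5 − Q; setting this equal to 62 gives Q = 151.5 and P = 137.75.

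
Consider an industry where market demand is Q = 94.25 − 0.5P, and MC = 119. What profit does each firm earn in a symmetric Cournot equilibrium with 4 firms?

π_i = 96.605

Inverting demand: P = 188.5 − 2Q.
With 4 symmetric Cournot firms, each firm's FOC gives 188.5 − 10q = 119, so q = 6.95, Q = 4·6.95 = 27.8, and P = 132.9.
Each firm's profit = (132.9 − 119)·6.95 = 96.605.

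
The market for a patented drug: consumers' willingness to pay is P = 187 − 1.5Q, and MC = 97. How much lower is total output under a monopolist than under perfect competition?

Total output falls by 30

Under competition P = MC = 97, so Q = (187 − 97)/1.5 = 60.
A monopolist chooses Q where MR = MC. MR = 187 − 3Q; setting this equal to 97 gives Q = 30 and P = 142.
Change in total output: 30 − 60 = −30.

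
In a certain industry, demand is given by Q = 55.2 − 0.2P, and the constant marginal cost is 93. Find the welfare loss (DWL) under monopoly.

DWL = 837.225

Inverting demand: P = 276 − 5Q.
Perfect competition: P = MC = 93, so 276 − 5Q = 93 and Q = 36.6.
The monopolist equates marginal revenue to marginal cost: 276 − 10Q = 93, so Q = 18.3. From demand, P = 184.5.
DWL is the triangle between Q = 18.3 and Q = 36.6: ½·(36.6 − 18.3)·(184.5 − 93) = 837.225.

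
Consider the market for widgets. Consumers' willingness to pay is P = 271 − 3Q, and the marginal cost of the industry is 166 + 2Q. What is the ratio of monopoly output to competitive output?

Q_m/Q_c = 0.625

A monopolist chooses Q where MR = MC. MR = 271 − 6Q; setting this equal to 166 + 2Q gives Q = 13.125 and P = 231.625.
Competitive equilibrium sets price equal to marginal cost: 271 − 3Q = 166 + 2Q, so Q = 21 and P = 208.
Ratio Q_m/Q_c = 13.125/21 = 0.625.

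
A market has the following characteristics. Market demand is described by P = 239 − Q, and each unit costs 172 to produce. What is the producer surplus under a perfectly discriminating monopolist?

Under first-degree price discrimination the firm charges each unit its demand price and produces up to where P = MC, i.e. Q = 67. Consumer surplus is zero; producer surplus equals total surplus.
PS = ½·(239 − 172)·67 = 2244.5.

PS = 2244.5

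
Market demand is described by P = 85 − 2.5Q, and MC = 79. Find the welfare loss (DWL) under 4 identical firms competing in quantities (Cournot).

Under competition P = MC = 79, so Q = (85 − 79)/2.5 = 2.4.
In a 4-firm Cournot equilibrium, symmetry and the first-order condition give q = (85 − 79)/(12.5) = 0.48. So Q = 1.92 and P = 80.2.
DWL is the triangle between Q = 1.92 and Q = 2.4: ½·(2.4 − 1.92)·(80.2 − 79) = 0.288.

DWL = 0.288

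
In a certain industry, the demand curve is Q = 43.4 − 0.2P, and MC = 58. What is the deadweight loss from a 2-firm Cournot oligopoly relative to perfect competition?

Inverting demand: P = 217 − 5Q.
Competitive firms price at marginal cost: P = 58, giving Q = 31.8.
Cournot with 2 identical firms: the symmetric best-response condition is 217 − 15q = 58. Each firm produces q = 10.6, total output Q = 21.2, price P = 111.
DWL is the triangle between Q = 21.2 and Q = 31.8: ½·(31.8 − 21.2)·(111 − 58) = 280.9.

DWL = 280.9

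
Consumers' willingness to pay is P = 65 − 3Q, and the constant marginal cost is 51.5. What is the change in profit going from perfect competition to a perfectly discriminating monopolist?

Profit rises by 30.375

Perfect competition: P = MC = 51.5, so 65 − 3Q = 51.5 and Q = 4.5.
Profit = (51.5 − 51.5)·4.5 = 0.
With perfect price discrimination, output is the efficient level Q = 4.5 (where demand meets MC), but every buyer pays their willingness to pay: CS = 0 and PS = total surplus.
PS equals the full surplus area, 30.375. Profit = 30.375 = 30.375.
Change in profit: 30.375 − 0 = 30.375.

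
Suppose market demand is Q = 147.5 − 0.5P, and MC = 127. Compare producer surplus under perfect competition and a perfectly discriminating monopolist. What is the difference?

Producer surplus rises by 7056

Inverting demand: P = 295 − 2Q.
Competitive firms price at marginal cost: P = 127, giving Q = 84.
PS = (127 − 127)·84 = 0.
Under first-degree price discrimination the firm charges each unit its demand price and produces up to where P = MC, i.e. Q = 84. Consumer surplus is zero; producer surplus equals total surplus.
PS = ½·(295 − 127)·84 = 7056.
Change in producer surplus: 7056 − 0 = 7056.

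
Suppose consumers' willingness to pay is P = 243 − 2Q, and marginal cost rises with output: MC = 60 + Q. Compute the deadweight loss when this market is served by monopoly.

Under competition P = MC: 243 − 2Q = 60 + Q ⇒ Q = 61, P = 121.
The monopolist equates marginal revenue to marginal cost: 243 − 4Q = 60 + Q, so Q = 36.6. From demand, P = 169.8.
CS = ½·(243 − 121)·61 = 3721; PS = (121·61 − 60·61 − ½·1·61²) = 1860.5; TS = 5581.5.
CS = ½·(243 − 169.8)·36.6 = 1339.56; PS = (169.8·36.6 − 60·36.6 − ½·1·36.6²) = 3348.9; TS = 4688.46.
DWL = 5581.5 − 4688.46 = 893.04.

DWL = 893.04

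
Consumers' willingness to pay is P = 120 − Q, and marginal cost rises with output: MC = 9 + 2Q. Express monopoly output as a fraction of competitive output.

Monopoly sets MR = MC: 120 − 2Q = 9 + 2Q ⇒ Q = 27.75, P = 120 − 27.75 = 92.25.
Competitive equilibrium sets price equal to marginal cost: 120 − Q = 9 + 2Q, so Q = 37 and P = 83.
Ratio Q_m/Q_c = 27.75/37 = 0.75.

Q_m/Q_c = 0.75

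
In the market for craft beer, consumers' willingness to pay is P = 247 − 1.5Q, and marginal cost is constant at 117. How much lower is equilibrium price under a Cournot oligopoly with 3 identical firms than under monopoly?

Equilibrium price falls by 32.5

Monopoly sets MR = MC: 247 − 3Q = 117 ⇒ Q = 130/3, P = 247 − 1.5·130/3 = 182.
In a 3-firm Cournot equilibrium, symmetry and the first-order condition give q = (247 − 117)/(6) = 65/3. So Q = 65 and P = 149.5.
Change in equilibrium price: 149.5 − 182 = −32.5.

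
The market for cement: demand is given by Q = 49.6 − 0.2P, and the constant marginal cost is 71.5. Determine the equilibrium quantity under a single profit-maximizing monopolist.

Inverting demand: P = 248 − 5Q.
Monopoly sets MR = MC: 248 − 10Q = 71.5 ⇒ Q = 17.65, P = 248 − 5·17.65 = 159.75.

Q = 17.65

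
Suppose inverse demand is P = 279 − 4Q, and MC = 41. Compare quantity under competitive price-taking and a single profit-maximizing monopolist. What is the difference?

Under competition P = MC = 41, so Q = (279 − 41)/4 = 59.5.
The monopolist equates marginal revenue to marginal cost: 279 − 8Q = 41, so Q = 29.75. From demand, P = 160.
Change in quantity: 29.75 − 59.5 = −29.75.

Quantity falls by 29.75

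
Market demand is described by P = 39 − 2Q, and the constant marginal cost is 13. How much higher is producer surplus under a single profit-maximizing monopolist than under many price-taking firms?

Under competition P = MC = 13, so Q = (39 − 13)/2 = 13.
PS = (13 − 13)·13 = 0.
The monopolist equates marginal revenue to marginal cost: 39 − 4Q = 13, so Q = 6.5. From demand, P = 26.
PS = (26 − 13)·6.5 = 84.5.
Change in producer surplus: 84.5 − 0 = 84.5.

Producer surplus rises by 84.5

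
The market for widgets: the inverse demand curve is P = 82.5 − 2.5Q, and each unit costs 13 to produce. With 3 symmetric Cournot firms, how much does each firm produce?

q_i = 6.95

In a 3-firm Cournot equilibrium, symmetry and the first-order condition give q = (82.5 − 13)/(10) = 6.95. So Q = 20.85 and P = 30.375.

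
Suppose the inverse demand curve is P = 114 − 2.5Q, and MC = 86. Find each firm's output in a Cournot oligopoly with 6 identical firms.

q_i = 1.6

With 6 symmetric Cournot firms, each firm's FOC gives 114 − 17.5q = 86, so q = 1.6, Q = 6·1.6 = 9.6, and P = 90.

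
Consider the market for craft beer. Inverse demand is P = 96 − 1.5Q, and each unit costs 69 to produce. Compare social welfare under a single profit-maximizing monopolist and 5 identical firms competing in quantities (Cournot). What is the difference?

TS rises by 54

A monopolist chooses Q where MR = MC. MR = 96 − 3Q; setting this equal to 69 gives Q = 9 and P = 82.5.
CS = ½·(96 − 82.5)·9 = 60.75; PS = (82.5 − 69)·9 = 121.5; TS = 182.25.
With 5 symmetric Cournot firms, each firm's FOC gives 96 − 9q = 69, so q = 3, Q = 5·3 = 15, and P = 73.5.
CS = ½·(96 − 73.5)·15 = 168.75; PS = (73.5 − 69)·15 = 67.5; TS = 236.25.
Change in social welfare: 236.25 − 182.25 = 54.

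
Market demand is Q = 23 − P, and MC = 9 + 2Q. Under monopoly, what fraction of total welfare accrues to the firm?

Inverting demand: P = 23 − Q.
A monopolist chooses Q where MR = MC. MR = 23 − 2Q; setting this equal to 9 + 2Q gives Q = 3.5 and P = 19.5.
CS = ½·(23 − 19.5)·3.5 = 6.125.
PS = P·Q − VC(Q) = 19.5·3.5 − (9·3.5 + ½·2·3.5²) = 24.5.
Share captured = PS/TS = 24.5/30.625 = 0.8.

PS/TS = 0.8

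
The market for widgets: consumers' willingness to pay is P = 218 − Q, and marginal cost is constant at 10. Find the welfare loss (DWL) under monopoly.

Under competition P = MC = 10, so Q = (218 − 10)/1 = 208.
Monopoly sets MR = MC: 218 − 2Q = 10 ⇒ Q = 104, P = 218 − 104 = 114.
DWL is the triangle between Q = 104 and Q = 208: ½·(208 − 104)·(114 − 10) = 5408.

DWL = 5408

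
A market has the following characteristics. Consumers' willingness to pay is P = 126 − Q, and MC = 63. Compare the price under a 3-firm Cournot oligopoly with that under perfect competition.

Cournot: P = 78.75; Competition: P = 63

With 3 symmetric Cournot firms, each firm's FOC gives 126 − 4q = 63, so q = 15.75, Q = 3·15.75 = 47.25, and P = 78.75.
Perfect competition: P = MC = 63, so 126 − Q = 63 and Q = 63.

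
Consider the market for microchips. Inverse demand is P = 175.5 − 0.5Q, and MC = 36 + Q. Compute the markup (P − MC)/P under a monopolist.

Monopoly sets MR = MC: 175.5 − Q = 36 + Q ⇒ Q = 69.75, P = 175.5 − 0.5·69.75 = 140.625.
Lerner index = (P − MC)/P = (140.625 − 105.75)/140.625 = 0.248.

Lerner index = 0.248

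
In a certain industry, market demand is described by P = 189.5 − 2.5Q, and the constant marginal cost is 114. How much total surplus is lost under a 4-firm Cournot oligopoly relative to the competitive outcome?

DWL = 45.602

Under competition P = MC = 114, so Q = (189.5 − 114)/2.5 = 30.2.
In a 4-firm Cournot equilibrium, symmetry and the first-order condition give q = (189.5 − 114)/(12.5) = 6.04. So Q = 24.16 and P = 129.1.
DWL is the triangle between Q = 24.16 and Q = 30.2: ½·(30.2 − 24.16)·(129.1 − 114) = 45.602.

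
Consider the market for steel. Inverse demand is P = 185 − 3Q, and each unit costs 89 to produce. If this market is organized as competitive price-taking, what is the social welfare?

Under competition P = MC = 89, so Q = (185 − 89)/3 = 32.
CS = ½·(185 − 89)·32 = 1536; PS = (89 − 89)·32 = 0; TS = 1536.

TS = 1536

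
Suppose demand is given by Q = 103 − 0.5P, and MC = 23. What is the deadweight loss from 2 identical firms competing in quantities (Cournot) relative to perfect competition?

Inverting demand: P = 206 − 2Q.
Under competition P = MC = 23, so Q = (206 − 23)/2 = 91.5.
In a 2-firm Cournot equilibrium, symmetry and the first-order condition give q = (206 − 23)/(6) = 30.5. So Q = 61 and P = 84.
DWL is the triangle between Q = 61 and Q = 91.5: ½·(91.5 − 61)·(84 − 23) = 930.25.

DWL = 930.25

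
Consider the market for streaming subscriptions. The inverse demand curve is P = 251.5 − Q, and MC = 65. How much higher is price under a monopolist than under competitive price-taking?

Competitive firms price at marginal cost: P = 65, giving Q = 186.5.
Monopoly sets MR = MC: 251.5 − 2Q = 65 ⇒ Q = 93.25, P = 251.5 − 93.25 = 158.25.
Change in price: 158.25 − 65 = 93.25.

P rises by 93.25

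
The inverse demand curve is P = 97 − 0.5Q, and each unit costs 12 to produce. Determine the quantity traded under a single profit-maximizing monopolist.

Q = 85

A monopolist chooses Q where MR = MC. MR = 97 − Q; setting this equal to 12 gives Q = 85 and P = 54.5.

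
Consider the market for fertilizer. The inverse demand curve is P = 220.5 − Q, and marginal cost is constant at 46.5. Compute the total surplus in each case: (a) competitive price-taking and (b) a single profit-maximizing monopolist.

Competition: TS = 15138; Monopoly: TS = 11353.5

Under competition P = MC = 46.5, so Q = (220.5 − 46.5)/1 = 174.
CS = ½·(220.5 − 46.5)·174 = 15138; PS = (46.5 − 46.5)·174 = 0; TS = 15138.
The monopolist equates marginal revenue to marginal cost: 220.5 − 2Q = 46.5, so Q = 87. From demand, P = 133.5.
CS = ½·(220.5 − 133.5)·87 = 3784.5; PS = (133.5 − 46.5)·87 = 7569; TS = 11353.5.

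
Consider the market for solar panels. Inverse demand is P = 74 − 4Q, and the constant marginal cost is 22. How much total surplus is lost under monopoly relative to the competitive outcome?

Perfect competition: P = MC = 22, so 74 − 4Q = 22 and Q = 13.
A monopolist chooses Q where MR = MC. MR = 74 − 8Q; setting this equal to 22 gives Q = 6.5 and P = 48.
DWL is the triangle between Q = 6.5 and Q = 13: ½·(13 − 6.5)·(48 − 22) = 84.5.

DWL = 84.5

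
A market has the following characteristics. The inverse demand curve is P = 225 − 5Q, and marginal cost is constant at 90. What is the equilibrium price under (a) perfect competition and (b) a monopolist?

Competitive firms price at marginal cost: P = 90, giving Q = 27.
The monopolist equates marginal revenue to marginal cost: 225 − 10Q = 90, so Q = 13.5. From demand, P = 157.5.

Competition: P = 90; Monopoly: P = 157.5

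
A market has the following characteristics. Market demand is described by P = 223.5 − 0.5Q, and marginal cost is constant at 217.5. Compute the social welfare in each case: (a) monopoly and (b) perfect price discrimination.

Monopoly: TS = 27; Perfect PD: TS = 36

A monopolist chooses Q where MR = MC. MR = 223.5 − Q; setting this equal to 217.5 gives Q = 6 and P = 220.5.
CS = ½·(223.5 − 220.5)·6 = 9; PS = (220.5 − 217.5)·6 = 18; TS = 27.
Under first-degree price discrimination the firm charges each unit its demand price and produces up to where P = MC, i.e. Q = 12. Consumer surplus is zero; producer surplus equals total surplus.
TS = 36 (equal to competitive TS).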